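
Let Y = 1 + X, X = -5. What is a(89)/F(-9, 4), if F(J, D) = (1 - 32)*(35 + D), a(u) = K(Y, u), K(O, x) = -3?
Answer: 1/403 ≈ 0.0024814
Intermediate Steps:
Y = -4 (Y = 1 - 5 = -4)
a(u) = -3
F(J, D) = -1085 - 31*D (F(J, D) = -31*(35 + D) = -1085 - 31*D)
a(89)/F(-9, 4) = -3/(-1085 - 31*4) = -3/(-1085 - 124) = -3/(-1209) = -3*(-1/1209) = 1/403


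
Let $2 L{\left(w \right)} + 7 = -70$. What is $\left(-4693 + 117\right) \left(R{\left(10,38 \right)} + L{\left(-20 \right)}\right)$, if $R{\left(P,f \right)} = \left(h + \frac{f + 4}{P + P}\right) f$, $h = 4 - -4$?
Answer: $- \frac{7900464}{5} \approx -1.5801 \cdot 10^{6}$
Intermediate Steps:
$L{\left(w \right)} = - \frac{77}{2}$ ($L{\left(w \right)} = - \frac{7}{2} + \frac{1}{2} \left(-70\right) = - \frac{7}{2} - 35 = - \frac{77}{2}$)
$h = 8$ ($h = 4 + 4 = 8$)
$R{\left(P,f \right)} = f \left(8 + \frac{4 + f}{2 P}\right)$ ($R{\left(P,f \right)} = \left(8 + \frac{f + 4}{P + P}\right) f = \left(8 + \frac{4 + f}{2 P}\right) f = f \left(8 + \frac{4 + f}{2 P}\right)$)
$\left(-4693 + 117\right) \left(R{\left(10,38 \right)} + L{\left(-20 \right)}\right) = \left(-4693 + 117\right) \left(\frac{1}{2} \cdot 38 \cdot \frac{1}{10} \left(4 + 38 + 16 \cdot 10\right) - \frac{77}{2}\right) = - 4576 \left(\frac{1}{2} \cdot 38 \cdot \frac{1}{10} \left(4 + 38 + 160\right) - \frac{77}{2}\right) = - 4576 \left(\frac{1}{2} \cdot 38 \cdot \frac{1}{10} \cdot 202 - \frac{77}{2}\right) = - 4576 \left(\frac{1919}{5} - \frac{77}{2}\right) = \left(-4576\right) \frac{3453}{10} = - \frac{7900464}{5}$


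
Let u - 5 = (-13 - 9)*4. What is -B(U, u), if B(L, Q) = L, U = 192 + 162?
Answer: -354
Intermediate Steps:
U = 354
u = -83 (u = 5 + (-13 - 9)*4 = 5 - 22*4 = 5 - 88 = -83)
-B(U, u) = -1*354 = -354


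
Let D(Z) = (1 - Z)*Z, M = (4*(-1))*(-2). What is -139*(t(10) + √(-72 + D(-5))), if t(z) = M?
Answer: -1112 - 139*I*√102 ≈ -1112.0 - 1403.8*I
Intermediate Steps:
M = 8 (M = -4*(-2) = 8)
D(Z) = Z*(1 - Z)
t(z) = 8
-139*(t(10) + √(-72 + D(-5))) = -139*(8 + √(-72 - 5*(1 - 1*(-5)))) = -139*(8 + √(-72 - 5*(1 + 5))) = -139*(8 + √(-72 - 5*6)) = -139*(8 + √(-72 - 30)) = -139*(8 + √(-102)) = -139*(8 + I*√102) = -1112 - 139*I*√102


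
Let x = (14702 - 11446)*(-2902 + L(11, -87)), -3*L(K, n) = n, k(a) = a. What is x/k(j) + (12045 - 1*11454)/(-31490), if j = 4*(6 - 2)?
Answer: -9205401143/15745 ≈ -5.8466e+5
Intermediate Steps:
j = 16 (j = 4*4 = 16)
L(K, n) = -n/3
x = -9354488 (x = (14702 - 11446)*(-2902 - ⅓*(-87)) = 3256*(-2902 + 29) = 3256*(-2873) = -9354488)
x/k(j) + (12045 - 1*11454)/(-31490) = -9354488/16 + (12045 - 1*11454)/(-31490) = -9354488*1/16 + (12045 - 11454)*(-1/31490) = -1169311/2 + 591*(-1/31490) = -1169311/2 - 591/31490 = -9205401143/15745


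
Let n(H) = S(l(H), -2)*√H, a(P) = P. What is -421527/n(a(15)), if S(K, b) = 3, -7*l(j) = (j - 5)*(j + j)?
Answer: -140509*√15/15 ≈ -36279.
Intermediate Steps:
l(j) = -2*j*(-5 + j)/7 (l(j) = -(j - 5)*(j + j)/7 = -(-5 + j)*2*j/7 = -2*j*(-5 + j)/7)
n(H) = 3*√H
-421527/n(a(15)) = -421527*√15/45 = -140509*√15/15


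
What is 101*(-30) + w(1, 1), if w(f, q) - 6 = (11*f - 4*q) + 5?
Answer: -3012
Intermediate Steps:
w(f, q) = 11 - 4*q + 11*f (w(f, q) = 6 + ((11*f - 4*q) + 5) = 6 + ((-4*q + 11*f) + 5) = 6 + (5 - 4*q + 11*f) = 11 - 4*q + 11*f)
101*(-30) + w(1, 1) = 101*(-30) + (11 - 4*1 + 11*1) = -3030 + (11 - 4 + 11) = -3030 + 18 = -3012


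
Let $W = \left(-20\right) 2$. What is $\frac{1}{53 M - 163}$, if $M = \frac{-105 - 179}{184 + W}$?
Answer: $- \frac{36}{9631} \approx -0.0037379$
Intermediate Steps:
$W = -40$
$M = - \frac{71}{36}$ ($M = \frac{-105 - 179}{184 - 40} = - \frac{284}{144} = \left(-284\right) \frac{1}{144} = - \frac{71}{36} \approx -1.9722$)
$\frac{1}{53 M - 163} = \frac{1}{53 \left(- \frac{71}{36}\right) - 163} = \frac{1}{- \frac{3763}{36} - 163} = \frac{1}{- \frac{9631}{36}} = - \frac{36}{9631}$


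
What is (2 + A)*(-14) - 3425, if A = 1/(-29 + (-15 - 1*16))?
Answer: -103583/30 ≈ -3452.8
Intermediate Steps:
A = -1/60 (A = 1/(-29 + (-15 - 16)) = 1/(-29 - 31) = 1/(-60) = -1/60 ≈ -0.016667)
(2 + A)*(-14) - 3425 = (2 - 1/60)*(-14) - 3425 = (119/60)*(-14) - 3425 = -833/30 - 3425 = -103583/30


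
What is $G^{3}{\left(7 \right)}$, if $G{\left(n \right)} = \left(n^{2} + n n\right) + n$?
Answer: $1157625$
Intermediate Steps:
$G{\left(n \right)} = n + 2 n^{2}$ ($G{\left(n \right)} = \left(n^{2} + n^{2}\right) + n = 2 n^{2} + n = n + 2 n^{2}$)
$G^{3}{\left(7 \right)} = \left(7 \left(1 + 2 \cdot 7\right)\right)^{3} = \left(7 \left(1 + 14\right)\right)^{3} = \left(7 \cdot 15\right)^{3} = 105^{3} = 1157625$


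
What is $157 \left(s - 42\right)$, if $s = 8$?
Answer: $-5338$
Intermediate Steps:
$157 \left(s - 42\right) = 157 \left(8 - 42\right) = 157 \left(-34\right) = -5338$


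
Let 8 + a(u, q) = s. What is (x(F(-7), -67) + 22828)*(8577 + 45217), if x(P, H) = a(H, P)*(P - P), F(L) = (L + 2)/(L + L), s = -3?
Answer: 1228009432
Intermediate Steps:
F(L) = (2 + L)/(2*L) (F(L) = (2 + L)/((2*L)) = (2 + L)*(1/(2*L)) = (2 + L)/(2*L))
a(u, q) = -11 (a(u, q) = -8 - 3 = -11)
x(P, H) = 0 (x(P, H) = -11*(P - P) = -11*0 = 0)
(x(F(-7), -67) + 22828)*(8577 + 45217) = (0 + 22828)*(8577 + 45217) = 22828*53794 = 1228009432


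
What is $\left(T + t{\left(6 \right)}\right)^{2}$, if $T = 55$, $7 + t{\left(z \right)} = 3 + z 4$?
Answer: $5625$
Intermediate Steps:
$t{\left(z \right)} = -4 + 4 z$ ($t{\left(z \right)} = -7 + \left(3 + z 4\right) = -7 + \left(3 + 4 z\right) = -4 + 4 z$)
$\left(T + t{\left(6 \right)}\right)^{2} = \left(55 + \left(-4 + 4 \cdot 6\right)\right)^{2} = \left(55 + \left(-4 + 24\right)\right)^{2} = \left(55 + 20\right)^{2} = 75^{2} = 5625$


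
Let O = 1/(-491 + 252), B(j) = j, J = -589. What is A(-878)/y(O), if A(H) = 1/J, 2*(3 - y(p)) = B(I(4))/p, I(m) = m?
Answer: -1/283309 ≈ -3.5297e-6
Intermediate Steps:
O = -1/239 (O = 1/(-239) = -1/239 ≈ -0.0041841)
y(p) = 3 - 2/p
A(H) = -1/589 (A(H) = 1/(-589) = -1/589)
A(-878)/y(O) = -1/(589*(3 - 2/(-1/239))) = -1/(589*(3 - 2*(-239))) = -1/(589*(3 + 478)) = -1/589/481 = -1/589*1/481 = -1/283309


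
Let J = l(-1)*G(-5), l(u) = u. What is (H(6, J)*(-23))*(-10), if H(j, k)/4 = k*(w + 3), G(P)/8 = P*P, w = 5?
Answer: -1472000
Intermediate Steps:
G(P) = 8*P² (G(P) = 8*(P*P) = 8*P²)
J = -200 (J = -8*(-5)² = -8*25 = -1*200 = -200)
H(j, k) = 32*k (H(j, k) = 4*(k*(5 + 3)) = 4*(k*8) = 4*(8*k) = 32*k)
(H(6, J)*(-23))*(-10) = ((32*(-200))*(-23))*(-10) = -6400*(-23)*(-10) = 147200*(-10) = -1472000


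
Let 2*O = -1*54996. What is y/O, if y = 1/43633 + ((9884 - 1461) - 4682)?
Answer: -81615527/599910117 ≈ -0.13605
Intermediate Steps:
y = 163231054/43633 (y = 1/43633 + (8423 - 4682) = 1/43633 + 3741 = 163231054/43633 ≈ 3741.0)
O = -27498 (O = (-1*54996)/2 = (½)*(-54996) = -27498)
y/O = (163231054/43633)/(-27498) = (163231054/43633)*(-1/27498) = -81615527/599910117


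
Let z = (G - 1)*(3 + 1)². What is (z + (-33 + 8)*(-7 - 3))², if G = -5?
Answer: 23716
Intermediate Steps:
z = -96 (z = (-5 - 1)*(3 + 1)² = -6*4² = -6*16 = -96)
(z + (-33 + 8)*(-7 - 3))² = (-96 + (-33 + 8)*(-7 - 3))² = (-96 - 25*(-10))² = (-96 + 250)² = 154² = 23716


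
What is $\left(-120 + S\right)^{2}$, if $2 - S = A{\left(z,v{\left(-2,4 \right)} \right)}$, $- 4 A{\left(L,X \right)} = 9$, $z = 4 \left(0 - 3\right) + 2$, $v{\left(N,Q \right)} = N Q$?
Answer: $\frac{214369}{16} \approx 13398.0$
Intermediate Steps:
$z = -10$ ($z = 4 \left(0 - 3\right) + 2 = 4 \left(-3\right) + 2 = -12 + 2 = -10$)
$A{\left(L,X \right)} = - \frac{9}{4}$ ($A{\left(L,X \right)} = \left(- \frac{1}{4}\right) 9 = - \frac{9}{4}$)
$S = \frac{17}{4}$ ($S = 2 - - \frac{9}{4} = 2 + \frac{9}{4} = \frac{17}{4} \approx 4.25$)
$\left(-120 + S\right)^{2} = \left(-120 + \frac{17}{4}\right)^{2} = \left(- \frac{463}{4}\right)^{2} = \frac{214369}{16}$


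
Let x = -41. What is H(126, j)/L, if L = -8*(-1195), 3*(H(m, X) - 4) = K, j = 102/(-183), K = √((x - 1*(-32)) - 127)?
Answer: 1/2390 + I*√34/14340 ≈ 0.00041841 + 0.00040662*I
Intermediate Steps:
K = 2*I*√34 (K = √((-41 - 1*(-32)) - 127) = √((-41 + 32) - 127) = √(-9 - 127) = √(-136) = 2*I*√34 ≈ 11.662*I)
j = -34/61 (j = 102*(-1/183) = -34/61 ≈ -0.55738)
H(m, X) = 4 + 2*I*√34/3 (H(m, X) = 4 + (2*I*√34)/3 = 4 + 2*I*√34/3)
L = 9560
H(126, j)/L = (4 + 2*I*√34/3)/9560 = (4 + 2*I*√34/3)*(1/9560) = 1/2390 + I*√34/14340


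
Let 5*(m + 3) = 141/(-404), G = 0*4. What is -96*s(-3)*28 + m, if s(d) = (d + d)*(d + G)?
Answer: -97741881/2020 ≈ -48387.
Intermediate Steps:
G = 0
m = -6201/2020 (m = -3 + (141/(-404))/5 = -3 + (141*(-1/404))/5 = -3 + (⅕)*(-141/404) = -3 - 141/2020 = -6201/2020 ≈ -3.0698)
s(d) = 2*d² (s(d) = (d + d)*(d + 0) = (2*d)*d = 2*d²)
-96*s(-3)*28 + m = -96*2*(-3)²*28 - 6201/2020 = -96*2*9*28 - 6201/2020 = -1728*28 - 6201/2020 = -96*504 - 6201/2020 = -48384 - 6201/2020 = -97741881/2020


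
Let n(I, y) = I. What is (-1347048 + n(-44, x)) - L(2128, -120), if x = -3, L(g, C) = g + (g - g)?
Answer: -1349220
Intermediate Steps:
L(g, C) = g (L(g, C) = g + 0 = g)
(-1347048 + n(-44, x)) - L(2128, -120) = (-1347048 - 44) - 1*2128 = -1347092 - 2128 = -1349220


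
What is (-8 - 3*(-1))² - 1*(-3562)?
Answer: 3587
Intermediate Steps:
(-8 - 3*(-1))² - 1*(-3562) = (-8 + 3)² + 3562 = (-5)² + 3562 = 25 + 3562 = 3587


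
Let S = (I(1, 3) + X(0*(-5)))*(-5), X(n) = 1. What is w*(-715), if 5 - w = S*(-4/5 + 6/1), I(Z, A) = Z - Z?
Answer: -22165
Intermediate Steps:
I(Z, A) = 0
S = -5 (S = (0 + 1)*(-5) = 1*(-5) = -5)
w = 31 (w = 5 - (-5)*(-4/5 + 6/1) = 5 - (-5)*(-4*⅕ + 6*1) = 5 - (-5)*(-⅘ + 6) = 5 - (-5)*26/5 = 5 - 1*(-26) = 5 + 26 = 31)
w*(-715) = 31*(-715) = -22165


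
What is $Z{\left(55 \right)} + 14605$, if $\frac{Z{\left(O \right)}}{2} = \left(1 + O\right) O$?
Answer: $20765$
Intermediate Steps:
$Z{\left(O \right)} = 2 O \left(1 + O\right)$ ($Z{\left(O \right)} = 2 \left(1 + O\right) O = 2 O \left(1 + O\right)$)
$Z{\left(55 \right)} + 14605 = 2 \cdot 55 \left(1 + 55\right) + 14605 = 2 \cdot 55 \cdot 56 + 14605 = 6160 + 14605 = 20765$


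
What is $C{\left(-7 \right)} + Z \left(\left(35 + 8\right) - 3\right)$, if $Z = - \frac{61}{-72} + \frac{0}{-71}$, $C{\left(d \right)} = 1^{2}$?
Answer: $\frac{314}{9} \approx 34.889$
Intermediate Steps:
$C{\left(d \right)} = 1$
$Z = \frac{61}{72}$ ($Z = \left(-61\right) \left(- \frac{1}{72}\right) + 0 \left(- \frac{1}{71}\right) = \frac{61}{72} + 0 = \frac{61}{72} \approx 0.84722$)
$C{\left(-7 \right)} + Z \left(\left(35 + 8\right) - 3\right) = 1 + \frac{61 \left(\left(35 + 8\right) - 3\right)}{72} = 1 + \frac{61 \left(43 - 3\right)}{72} = 1 + \frac{61}{72} \cdot 40 = 1 + \frac{305}{9} = \frac{314}{9}$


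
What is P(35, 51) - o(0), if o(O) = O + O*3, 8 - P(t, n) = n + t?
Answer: -78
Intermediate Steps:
P(t, n) = 8 - n - t (P(t, n) = 8 - (n + t) = 8 + (-n - t) = 8 - n - t)
o(O) = 4*O (o(O) = O + 3*O = 4*O)
P(35, 51) - o(0) = (8 - 1*51 - 1*35) - 4*0 = (8 - 51 - 35) - 1*0 = -78 + 0 = -78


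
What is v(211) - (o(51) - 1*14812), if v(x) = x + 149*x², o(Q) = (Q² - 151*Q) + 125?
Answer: 6653627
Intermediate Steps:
o(Q) = 125 + Q² - 151*Q
v(211) - (o(51) - 1*14812) = 211*(1 + 149*211) - ((125 + 51² - 151*51) - 1*14812) = 211*(1 + 31439) - ((125 + 2601 - 7701) - 14812) = 211*31440 - (-4975 - 14812) = 6633840 - 1*(-19787) = 6633840 + 19787 = 6653627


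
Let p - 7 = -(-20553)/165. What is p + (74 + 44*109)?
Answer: 275086/55 ≈ 5001.6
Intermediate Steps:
p = 7236/55 (p = 7 - (-20553)/165 = 7 - 39*(-527/165) = 7 + 6851/55 = 7236/55 ≈ 131.56)
p + (74 + 44*109) = 7236/55 + (74 + 44*109) = 7236/55 + (74 + 4796) = 7236/55 + 4870 = 275086/55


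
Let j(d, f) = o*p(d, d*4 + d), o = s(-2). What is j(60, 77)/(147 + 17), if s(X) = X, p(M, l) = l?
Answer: -150/41 ≈ -3.6585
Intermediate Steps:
o = -2
j(d, f) = -10*d (j(d, f) = -2*(d*4 + d) = -2*(4*d + d) = -10*d)
j(60, 77)/(147 + 17) = (-10*60)/(147 + 17) = -600/164 = -600*1/164 = -150/41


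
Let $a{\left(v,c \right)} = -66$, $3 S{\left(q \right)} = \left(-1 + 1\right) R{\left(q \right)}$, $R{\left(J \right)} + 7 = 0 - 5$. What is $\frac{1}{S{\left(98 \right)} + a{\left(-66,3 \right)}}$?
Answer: $- \frac{1}{66} \approx -0.015152$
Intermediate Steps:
$R{\left(J \right)} = -12$ ($R{\left(J \right)} = -7 + \left(0 - 5\right) = -7 - 5 = -12$)
$S{\left(q \right)} = 0$ ($S{\left(q \right)} = \frac{\left(-1 + 1\right) \left(-12\right)}{3} = \frac{0 \left(-12\right)}{3} = \frac{1}{3} \cdot 0 = 0$)
$\frac{1}{S{\left(98 \right)} + a{\left(-66,3 \right)}} = \frac{1}{0 - 66} = \frac{1}{-66} = - \frac{1}{66}$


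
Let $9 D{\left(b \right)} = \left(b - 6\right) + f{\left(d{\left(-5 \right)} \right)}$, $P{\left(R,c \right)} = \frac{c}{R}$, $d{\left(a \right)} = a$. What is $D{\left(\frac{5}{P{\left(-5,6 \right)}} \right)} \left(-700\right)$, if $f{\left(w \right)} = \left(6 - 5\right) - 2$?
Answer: $\frac{23450}{27} \approx 868.52$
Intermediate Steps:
$f{\left(w \right)} = -1$ ($f{\left(w \right)} = 1 - 2 = -1$)
$D{\left(b \right)} = - \frac{7}{9} + \frac{b}{9}$ ($D{\left(b \right)} = \frac{\left(b - 6\right) - 1}{9} = \frac{\left(-6 + b\right) - 1}{9} = \frac{-7 + b}{9} = - \frac{7}{9} + \frac{b}{9}$)
$D{\left(\frac{5}{P{\left(-5,6 \right)}} \right)} \left(-700\right) = \left(- \frac{7}{9} + \frac{5 \frac{1}{6 \frac{1}{-5}}}{9}\right) \left(-700\right) = \left(- \frac{7}{9} + \frac{5 \frac{1}{6 \left(- \frac{1}{5}\right)}}{9}\right) \left(-700\right) = \left(- \frac{7}{9} + \frac{5 \frac{1}{- \frac{6}{5}}}{9}\right) \left(-700\right) = \left(- \frac{7}{9} + \frac{5 \left(- \frac{5}{6}\right)}{9}\right) \left(-700\right) = \left(- \frac{7}{9} + \frac{1}{9} \left(- \frac{25}{6}\right)\right) \left(-700\right) = \left(- \frac{7}{9} - \frac{25}{54}\right) \left(-700\right) = \left(- \frac{67}{54}\right) \left(-700\right) = \frac{23450}{27}$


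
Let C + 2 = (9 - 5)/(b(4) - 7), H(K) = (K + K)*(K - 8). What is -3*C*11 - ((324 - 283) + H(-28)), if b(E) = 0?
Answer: -13805/7 ≈ -1972.1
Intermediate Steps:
H(K) = 2*K*(-8 + K) (H(K) = (2*K)*(-8 + K) = 2*K*(-8 + K))
C = -18/7 (C = -2 + (9 - 5)/(0 - 7) = -2 + 4/(-7) = -2 + 4*(-1/7) = -2 - 4/7 = -18/7 ≈ -2.5714)
-3*C*11 - ((324 - 283) + H(-28)) = -3*(-18/7)*11 - ((324 - 283) + 2*(-28)*(-8 - 28)) = (54/7)*11 - (41 + 2*(-28)*(-36)) = 594/7 - (41 + 2016) = 594/7 - 1*2057 = 594/7 - 2057 = -13805/7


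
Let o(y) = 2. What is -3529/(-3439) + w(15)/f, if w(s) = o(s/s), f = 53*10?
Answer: 938624/911335 ≈ 1.0299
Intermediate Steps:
f = 530
w(s) = 2
-3529/(-3439) + w(15)/f = -3529/(-3439) + 2/530 = -3529*(-1/3439) + 2*(1/530) = 3529/3439 + 1/265 = 938624/911335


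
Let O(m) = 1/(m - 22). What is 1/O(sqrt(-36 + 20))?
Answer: -22 + 4*I ≈ -22.0 + 4.0*I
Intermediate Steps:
O(m) = 1/(-22 + m)
1/O(sqrt(-36 + 20)) = 1/(1/(-22 + sqrt(-36 + 20))) = 1/(1/(-22 + sqrt(-16))) = 1/(1/(-22 + 4*I)) = 1/((-22 - 4*I)/500) = -22 + 4*I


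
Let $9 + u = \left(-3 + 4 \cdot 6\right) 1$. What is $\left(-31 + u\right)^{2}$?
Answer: $361$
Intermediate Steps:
$u = 12$ ($u = -9 + \left(-3 + 4 \cdot 6\right) 1 = -9 + \left(-3 + 24\right) 1 = -9 + 21 \cdot 1 = -9 + 21 = 12$)
$\left(-31 + u\right)^{2} = \left(-31 + 12\right)^{2} = \left(-19\right)^{2} = 361$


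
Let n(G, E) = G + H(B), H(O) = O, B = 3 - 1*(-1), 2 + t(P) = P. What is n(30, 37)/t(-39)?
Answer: -34/41 ≈ -0.82927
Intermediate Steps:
t(P) = -2 + P
B = 4 (B = 3 + 1 = 4)
n(G, E) = 4 + G (n(G, E) = G + 4 = 4 + G)
n(30, 37)/t(-39) = (4 + 30)/(-2 - 39) = 34/(-41) = 34*(-1/41) = -34/41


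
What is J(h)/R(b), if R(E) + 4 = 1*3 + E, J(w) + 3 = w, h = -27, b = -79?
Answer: 3/8 ≈ 0.37500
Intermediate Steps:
J(w) = -3 + w
R(E) = -1 + E (R(E) = -4 + (1*3 + E) = -4 + (3 + E) = -1 + E)
J(h)/R(b) = (-3 - 27)/(-1 - 79) = -30/(-80) = -30*(-1/80) = 3/8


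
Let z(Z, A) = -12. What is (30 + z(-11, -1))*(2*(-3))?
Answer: -108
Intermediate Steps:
(30 + z(-11, -1))*(2*(-3)) = (30 - 12)*(2*(-3)) = 18*(-6) = -108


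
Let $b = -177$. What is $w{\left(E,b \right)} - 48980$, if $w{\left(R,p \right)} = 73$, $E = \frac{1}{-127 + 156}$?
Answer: $-48907$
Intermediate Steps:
$E = \frac{1}{29} \approx 0.034483$
$w{\left(E,b \right)} - 48980 = 73 - 48980 = -48907$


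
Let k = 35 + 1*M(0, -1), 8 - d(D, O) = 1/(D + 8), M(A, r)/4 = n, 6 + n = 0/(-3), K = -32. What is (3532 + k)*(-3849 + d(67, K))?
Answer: -340217756/25 ≈ -1.3609e+7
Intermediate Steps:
n = -6 (n = -6 + 0/(-3) = -6 + 0*(-⅓) = -6 + 0 = -6)
M(A, r) = -24 (M(A, r) = 4*(-6) = -24)
d(D, O) = 8 - 1/(8 + D) (d(D, O) = 8 - 1/(D + 8) = 8 - 1/(8 + D))
k = 11 (k = 35 + 1*(-24) = 35 - 24 = 11)
(3532 + k)*(-3849 + d(67, K)) = (3532 + 11)*(-3849 + (63 + 8*67)/(8 + 67)) = 3543*(-3849 + (63 + 536)/75) = 3543*(-3849 + (1/75)*599) = 3543*(-3849 + 599/75) = 3543*(-288076/75) = -340217756/25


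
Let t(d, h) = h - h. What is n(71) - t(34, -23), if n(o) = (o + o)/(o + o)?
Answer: 1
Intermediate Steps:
t(d, h) = 0
n(o) = 1 (n(o) = (2*o)/((2*o)) = (2*o)*(1/(2*o)) = 1)
n(71) - t(34, -23) = 1 - 1*0 = 1 + 0 = 1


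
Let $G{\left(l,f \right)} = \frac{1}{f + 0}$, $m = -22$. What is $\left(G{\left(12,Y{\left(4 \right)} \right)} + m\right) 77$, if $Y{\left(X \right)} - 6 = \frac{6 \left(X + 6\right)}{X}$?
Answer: $- \frac{5071}{3} \approx -1690.3$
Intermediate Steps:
$Y{\left(X \right)} = 6 + \frac{36 + 6 X}{X}$ ($Y{\left(X \right)} = 6 + \frac{6 \left(X + 6\right)}{X} = 6 + \frac{6 \left(6 + X\right)}{X} = 6 + \frac{36 + 6 X}{X}$)
$G{\left(l,f \right)} = \frac{1}{f}$
$\left(G{\left(12,Y{\left(4 \right)} \right)} + m\right) 77 = \left(\frac{1}{12 + \frac{36}{4}} - 22\right) 77 = \left(\frac{1}{12 + 36 \cdot \frac{1}{4}} - 22\right) 77 = \left(\frac{1}{12 + 9} - 22\right) 77 = \left(\frac{1}{21} - 22\right) 77 = \left(- \frac{461}{21}\right) 77 = - \frac{5071}{3}$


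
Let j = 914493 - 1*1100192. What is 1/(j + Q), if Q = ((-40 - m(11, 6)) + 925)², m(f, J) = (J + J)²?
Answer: 1/363382 ≈ 2.7519e-6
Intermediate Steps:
m(f, J) = 4*J² (m(f, J) = (2*J)² = 4*J²)
j = -185699 (j = 914493 - 1100192 = -185699)
Q = 549081 (Q = ((-40 - 4*6²) + 925)² = ((-40 - 4*36) + 925)² = ((-40 - 1*144) + 925)² = ((-40 - 144) + 925)² = (-184 + 925)² = 741² = 549081)
1/(j + Q) = 1/(-185699 + 549081) = 1/363382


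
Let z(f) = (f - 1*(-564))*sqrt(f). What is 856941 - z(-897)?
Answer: 856941 + 333*I*sqrt(897) ≈ 8.5694e+5 + 9973.3*I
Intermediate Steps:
z(f) = sqrt(f)*(564 + f) (z(f) = (f + 564)*sqrt(f) = (564 + f)*sqrt(f) = sqrt(f)*(564 + f))
856941 - z(-897) = 856941 - sqrt(-897)*(564 - 897) = 856941 - I*sqrt(897)*(-333) = 856941 - (-333)*I*sqrt(897) = 856941 + 333*I*sqrt(897)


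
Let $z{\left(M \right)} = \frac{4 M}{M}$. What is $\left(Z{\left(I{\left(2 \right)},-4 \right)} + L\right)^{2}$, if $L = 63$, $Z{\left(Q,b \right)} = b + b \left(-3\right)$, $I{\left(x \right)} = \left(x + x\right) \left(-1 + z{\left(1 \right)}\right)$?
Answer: $5041$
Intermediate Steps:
$z{\left(M \right)} = 4$
$I{\left(x \right)} = 6 x$ ($I{\left(x \right)} = \left(x + x\right) \left(-1 + 4\right) = 2 x 3 = 6 x$)
$Z{\left(Q,b \right)} = - 2 b$ ($Z{\left(Q,b \right)} = b - 3 b = - 2 b$)
$\left(Z{\left(I{\left(2 \right)},-4 \right)} + L\right)^{2} = \left(\left(-2\right) \left(-4\right) + 63\right)^{2} = \left(8 + 63\right)^{2} = 71^{2} = 5041$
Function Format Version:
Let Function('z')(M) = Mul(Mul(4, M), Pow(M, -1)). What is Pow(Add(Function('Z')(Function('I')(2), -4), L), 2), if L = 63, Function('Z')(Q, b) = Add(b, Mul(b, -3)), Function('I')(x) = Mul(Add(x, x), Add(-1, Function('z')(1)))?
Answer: 5041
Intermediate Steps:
Function('z')(M) = 4
Function('I')(x) = Mul(6, x) (Function('I')(x) = Mul(Add(x, x), Add(-1, 4)) = Mul(Mul(2, x), 3) = Mul(6, x))
Function('Z')(Q, b) = Mul(-2, b) (Function('Z')(Q, b) = Add(b, Mul(-3, b)) = Mul(-2, b))
Pow(Add(Function('Z')(Function('I')(2), -4), L), 2) = Pow(Add(Mul(-2, -4), 63), 2) = Pow(Add(8, 63), 2) = Pow(71, 2) = 5041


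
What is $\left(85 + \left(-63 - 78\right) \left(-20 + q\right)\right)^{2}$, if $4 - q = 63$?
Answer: $125978176$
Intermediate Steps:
$q = -59$ ($q = 4 - 63 = -59$)
$\left(85 + \left(-63 - 78\right) \left(-20 + q\right)\right)^{2} = \left(85 + \left(-63 - 78\right) \left(-20 - 59\right)\right)^{2} = \left(85 - -11139\right)^{2} = \left(85 + 11139\right)^{2} = 11224^{2} = 125978176$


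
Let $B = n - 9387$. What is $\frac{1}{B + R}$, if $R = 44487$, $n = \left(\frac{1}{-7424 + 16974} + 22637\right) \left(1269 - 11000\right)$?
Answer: $- \frac{9550}{2103344983581} \approx -4.5404 \cdot 10^{-9}$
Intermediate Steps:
$n = - \frac{2103680188581}{9550}$ ($n = \left(\frac{1}{9550} + 22637\right) \left(-9731\right) = \frac{216183351}{9550} \left(-9731\right) = - \frac{2103680188581}{9550} \approx -2.2028 \cdot 10^{8}$)
$B = - \frac{2103769834431}{9550}$ ($B = - \frac{2103680188581}{9550} - 9387 = - \frac{2103769834431}{9550} \approx -2.2029 \cdot 10^{8}$)
$\frac{1}{B + R} = \frac{1}{- \frac{2103769834431}{9550} + 44487} = \frac{1}{- \frac{2103344983581}{9550}} = - \frac{9550}{2103344983581}$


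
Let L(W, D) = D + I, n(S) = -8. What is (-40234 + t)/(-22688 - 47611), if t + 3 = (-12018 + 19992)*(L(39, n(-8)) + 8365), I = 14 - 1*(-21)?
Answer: -66877571/70299 ≈ -951.33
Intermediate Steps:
I = 35 (I = 14 + 21 = 35)
L(W, D) = 35 + D (L(W, D) = D + 35 = 35 + D)
t = 66917805 (t = -3 + (-12018 + 19992)*((35 - 8) + 8365) = -3 + 7974*(27 + 8365) = -3 + 7974*8392 = -3 + 66917808 = 66917805)
(-40234 + t)/(-22688 - 47611) = (-40234 + 66917805)/(-22688 - 47611) = 66877571/(-70299) = 66877571*(-1/70299) = -66877571/70299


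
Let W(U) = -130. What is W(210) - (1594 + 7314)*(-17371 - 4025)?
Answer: 190595438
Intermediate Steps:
W(210) - (1594 + 7314)*(-17371 - 4025) = -130 - (1594 + 7314)*(-17371 - 4025) = -130 - 8908*(-21396) = -130 - 1*(-190595568) = -130 + 190595568 = 190595438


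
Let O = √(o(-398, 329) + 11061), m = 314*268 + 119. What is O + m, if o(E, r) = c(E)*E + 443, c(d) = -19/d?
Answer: 84271 + √11485 ≈ 84378.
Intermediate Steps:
m = 84271 (m = 84152 + 119 = 84271)
o(E, r) = 424 (o(E, r) = (-19/E)*E + 443 = -19 + 443 = 424)
O = √11485 (O = √(424 + 11061) = √11485 ≈ 107.17)
O + m = √11485 + 84271 = 84271 + √11485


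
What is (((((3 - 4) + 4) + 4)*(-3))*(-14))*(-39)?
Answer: -11466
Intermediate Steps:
(((((3 - 4) + 4) + 4)*(-3))*(-14))*(-39) = ((((-1 + 4) + 4)*(-3))*(-14))*(-39) = (((3 + 4)*(-3))*(-14))*(-39) = ((7*(-3))*(-14))*(-39) = -21*(-14)*(-39) = 294*(-39) = -11466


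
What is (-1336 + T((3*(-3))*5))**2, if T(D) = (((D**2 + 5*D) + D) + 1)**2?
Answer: 9499956840000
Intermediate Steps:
T(D) = (1 + D**2 + 6*D)**2 (T(D) = ((D**2 + 6*D) + 1)**2 = (1 + D**2 + 6*D)**2)
(-1336 + T((3*(-3))*5))**2 = (-1336 + (1 + ((3*(-3))*5)**2 + 6*((3*(-3))*5))**2)**2 = (-1336 + (1 + (-9*5)**2 + 6*(-9*5))**2)**2 = (-1336 + (1 + (-45)**2 + 6*(-45))**2)**2 = (-1336 + (1 + 2025 - 270)**2)**2 = (-1336 + 1756**2)**2 = (-1336 + 3083536)**2 = 3082200**2 = 9499956840000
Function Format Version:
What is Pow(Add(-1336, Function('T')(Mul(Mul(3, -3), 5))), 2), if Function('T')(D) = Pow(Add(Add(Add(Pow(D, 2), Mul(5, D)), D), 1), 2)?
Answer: 9499956840000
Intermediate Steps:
Function('T')(D) = Pow(Add(1, Pow(D, 2), Mul(6, D)), 2) (Function('T')(D) = Pow(Add(Add(Pow(D, 2), Mul(6, D)), 1), 2) = Pow(Add(1, Pow(D, 2), Mul(6, D)), 2))
Pow(Add(-1336, Function('T')(Mul(Mul(3, -3), 5))), 2) = Pow(Add(-1336, Pow(Add(1, Pow(Mul(Mul(3, -3), 5), 2), Mul(6, Mul(Mul(3, -3), 5))), 2)), 2) = Pow(Add(-1336, Pow(Add(1, Pow(Mul(-9, 5), 2), Mul(6, Mul(-9, 5))), 2)), 2) = Pow(Add(-1336, Pow(Add(1, Pow(-45, 2), Mul(6, -45)), 2)), 2) = Pow(Add(-1336, Pow(Add(1, 2025, -270), 2)), 2) = Pow(Add(-1336, Pow(1756, 2)), 2) = Pow(Add(-1336, 3083536), 2) = Pow(3082200, 2) = 9499956840000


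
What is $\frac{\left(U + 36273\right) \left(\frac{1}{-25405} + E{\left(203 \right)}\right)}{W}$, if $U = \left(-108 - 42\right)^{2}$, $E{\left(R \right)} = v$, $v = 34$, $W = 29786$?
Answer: $\frac{50766295437}{756713330} \approx 67.088$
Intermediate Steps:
$E{\left(R \right)} = 34$
$U = 22500$ ($U = \left(-150\right)^{2} = 22500$)
$\frac{\left(U + 36273\right) \left(\frac{1}{-25405} + E{\left(203 \right)}\right)}{W} = \frac{\left(22500 + 36273\right) \left(\frac{1}{-25405} + 34\right)}{29786} = 58773 \left(- \frac{1}{25405} + 34\right) \frac{1}{29786} = 58773 \cdot \frac{863769}{25405} \cdot \frac{1}{29786} = \frac{50766295437}{25405} \cdot \frac{1}{29786} = \frac{50766295437}{756713330}$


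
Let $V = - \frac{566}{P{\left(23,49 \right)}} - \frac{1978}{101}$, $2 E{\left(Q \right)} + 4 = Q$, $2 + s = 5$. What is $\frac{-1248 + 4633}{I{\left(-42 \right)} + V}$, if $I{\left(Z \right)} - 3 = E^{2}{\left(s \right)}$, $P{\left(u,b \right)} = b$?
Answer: $- \frac{13401892}{110403} \approx -121.39$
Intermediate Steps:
$s = 3$ ($s = -2 + 5 = 3$)
$E{\left(Q \right)} = -2 + \frac{Q}{2}$
$V = - \frac{154088}{4949}$ ($V = - \frac{566}{49} - \frac{1978}{101} = - \frac{154088}{4949} \approx -31.135$)
$I{\left(Z \right)} = \frac{13}{4}$ ($I{\left(Z \right)} = 3 + \left(-2 + \frac{1}{2} \cdot 3\right)^{2} = 3 + \left(-2 + \frac{3}{2}\right)^{2} = 3 + \left(- \frac{1}{2}\right)^{2} = 3 + \frac{1}{4} = \frac{13}{4}$)
$\frac{-1248 + 4633}{I{\left(-42 \right)} + V} = \frac{-1248 + 4633}{\frac{13}{4} - \frac{154088}{4949}} = \frac{3385}{- \frac{552015}{19796}} = 3385 \left(- \frac{19796}{552015}\right) = - \frac{13401892}{110403}$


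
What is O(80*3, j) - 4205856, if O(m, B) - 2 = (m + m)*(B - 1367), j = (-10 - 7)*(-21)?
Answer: -4690654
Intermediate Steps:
j = 357 (j = -17*(-21) = 357)
O(m, B) = 2 + 2*m*(-1367 + B) (O(m, B) = 2 + (m + m)*(B - 1367) = 2 + (2*m)*(-1367 + B) = 2 + 2*m*(-1367 + B))
O(80*3, j) - 4205856 = (2 - 218720*3 + 2*357*(80*3)) - 4205856 = (2 - 2734*240 + 2*357*240) - 4205856 = (2 - 656160 + 171360) - 4205856 = -484798 - 4205856 = -4690654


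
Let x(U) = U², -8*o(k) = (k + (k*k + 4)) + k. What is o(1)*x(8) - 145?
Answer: -201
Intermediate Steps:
o(k) = -½ - k/4 - k²/8 (o(k) = -((k + (k*k + 4)) + k)/8 = -((k + (k² + 4)) + k)/8 = -((k + (4 + k²)) + k)/8 = -((4 + k + k²) + k)/8 = -(4 + k² + 2*k)/8 = -½ - k/4 - k²/8)
o(1)*x(8) - 145 = (-½ - ¼*1 - ⅛*1²)*8² - 145 = (-½ - ¼ - ⅛*1)*64 - 145 = (-½ - ¼ - ⅛)*64 - 145 = -7/8*64 - 145 = -56 - 145 = -201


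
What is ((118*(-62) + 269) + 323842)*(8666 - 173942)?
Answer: -52358610420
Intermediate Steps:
((118*(-62) + 269) + 323842)*(8666 - 173942) = ((-7316 + 269) + 323842)*(-165276) = (-7047 + 323842)*(-165276) = 316795*(-165276) = -52358610420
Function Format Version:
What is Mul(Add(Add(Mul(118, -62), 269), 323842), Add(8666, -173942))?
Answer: -52358610420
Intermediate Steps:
Mul(Add(Add(Mul(118, -62), 269), 323842), Add(8666, -173942)) = Mul(Add(Add(-7316, 269), 323842), -165276) = Mul(Add(-7047, 323842), -165276) = Mul(316795, -165276) = -52358610420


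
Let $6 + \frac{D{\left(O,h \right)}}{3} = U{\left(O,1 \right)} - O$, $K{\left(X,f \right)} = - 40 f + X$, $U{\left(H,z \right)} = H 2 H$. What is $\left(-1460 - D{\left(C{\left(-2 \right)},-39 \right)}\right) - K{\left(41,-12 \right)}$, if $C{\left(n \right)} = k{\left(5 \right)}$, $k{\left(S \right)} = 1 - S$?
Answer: $-2071$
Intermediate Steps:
$U{\left(H,z \right)} = 2 H^{2}$ ($U{\left(H,z \right)} = 2 H H = 2 H^{2}$)
$K{\left(X,f \right)} = X - 40 f$
$C{\left(n \right)} = -4$ ($C{\left(n \right)} = 1 - 5 = -4$)
$D{\left(O,h \right)} = -18 - 3 O + 6 O^{2}$ ($D{\left(O,h \right)} = -18 + 3 \left(2 O^{2} - O\right) = -18 + 3 \left(- O + 2 O^{2}\right) = -18 + \left(- 3 O + 6 O^{2}\right) = -18 - 3 O + 6 O^{2}$)
$\left(-1460 - D{\left(C{\left(-2 \right)},-39 \right)}\right) - K{\left(41,-12 \right)} = \left(-1460 - \left(-18 - -12 + 6 \left(-4\right)^{2}\right)\right) - \left(41 - -480\right) = \left(-1460 - \left(-18 + 12 + 6 \cdot 16\right)\right) - \left(41 + 480\right) = \left(-1460 - \left(-18 + 12 + 96\right)\right) - 521 = \left(-1460 - 90\right) - 521 = -1550 - 521 = -2071$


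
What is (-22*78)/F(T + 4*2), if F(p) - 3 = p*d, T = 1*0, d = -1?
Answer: 1716/5 ≈ 343.20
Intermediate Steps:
T = 0
F(p) = 3 - p (F(p) = 3 + p*(-1) = 3 - p)
(-22*78)/F(T + 4*2) = (-22*78)/(3 - (0 + 4*2)) = -1716/(3 - (0 + 8)) = -1716/(3 - 1*8) = -1716/(3 - 8) = -1716/(-5) = -1716*(-⅕) = 1716/5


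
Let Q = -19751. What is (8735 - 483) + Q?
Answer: -11499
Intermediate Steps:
(8735 - 483) + Q = (8735 - 483) - 19751 = 8252 - 19751 = -11499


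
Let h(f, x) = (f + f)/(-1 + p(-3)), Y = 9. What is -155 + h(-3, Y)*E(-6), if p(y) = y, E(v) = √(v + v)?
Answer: -155 + 3*I*√3 ≈ -155.0 + 5.1962*I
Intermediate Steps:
E(v) = √2*√v (E(v) = √(2*v) = √2*√v)
h(f, x) = -f/2 (h(f, x) = (f + f)/(-1 - 3) = (2*f)/(-4) = (2*f)*(-¼) = -f/2)
-155 + h(-3, Y)*E(-6) = -155 + (-½*(-3))*(√2*√(-6)) = -155 + 3*(√2*(I*√6))/2 = -155 + 3*(2*I*√3)/2 = -155 + 3*I*√3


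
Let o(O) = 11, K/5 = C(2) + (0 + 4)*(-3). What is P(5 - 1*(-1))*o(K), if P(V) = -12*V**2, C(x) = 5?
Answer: -4752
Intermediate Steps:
K = -35 (K = 5*(5 + (0 + 4)*(-3)) = 5*(5 + 4*(-3)) = 5*(5 - 12) = 5*(-7) = -35)
P(5 - 1*(-1))*o(K) = -12*(5 - 1*(-1))**2*11 = -12*(5 + 1)**2*11 = -12*6**2*11 = -12*36*11 = -432*11 = -4752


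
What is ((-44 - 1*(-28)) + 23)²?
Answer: 49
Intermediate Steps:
((-44 - 1*(-28)) + 23)² = ((-44 + 28) + 23)² = (-16 + 23)² = 7² = 49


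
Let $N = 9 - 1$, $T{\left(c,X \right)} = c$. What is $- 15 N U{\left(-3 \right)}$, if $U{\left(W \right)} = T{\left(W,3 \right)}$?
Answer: $360$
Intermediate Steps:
$U{\left(W \right)} = W$
$N = 8$ ($N = 9 - 1 = 8$)
$- 15 N U{\left(-3 \right)} = \left(-15\right) 8 \left(-3\right) = \left(-120\right) \left(-3\right) = 360$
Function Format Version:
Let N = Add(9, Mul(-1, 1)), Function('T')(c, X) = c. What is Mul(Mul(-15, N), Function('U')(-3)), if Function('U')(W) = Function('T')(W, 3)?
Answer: 360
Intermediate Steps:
Function('U')(W) = W
N = 8 (N = Add(9, -1) = 8)
Mul(Mul(-15, N), Function('U')(-3)) = Mul(Mul(-15, 8), -3) = Mul(-120, -3) = 360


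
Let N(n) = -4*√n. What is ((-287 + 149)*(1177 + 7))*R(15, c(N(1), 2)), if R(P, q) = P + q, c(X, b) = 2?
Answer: -2777664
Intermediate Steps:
((-287 + 149)*(1177 + 7))*R(15, c(N(1), 2)) = ((-287 + 149)*(1177 + 7))*(15 + 2) = -138*1184*17 = -163392*17 = -2777664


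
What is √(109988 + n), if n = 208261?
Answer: 9*√3929 ≈ 564.14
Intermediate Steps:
√(109988 + n) = √(109988 + 208261) = √318249 = 9*√3929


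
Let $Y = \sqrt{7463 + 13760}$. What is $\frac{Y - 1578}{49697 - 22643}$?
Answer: $- \frac{263}{4509} + \frac{\sqrt{21223}}{27054} \approx -0.052943$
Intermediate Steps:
$Y = \sqrt{21223} \approx 145.68$
$\frac{Y - 1578}{49697 - 22643} = \frac{\sqrt{21223} - 1578}{49697 - 22643} = \frac{-1578 + \sqrt{21223}}{27054} = \left(-1578 + \sqrt{21223}\right) \frac{1}{27054} = - \frac{263}{4509} + \frac{\sqrt{21223}}{27054}$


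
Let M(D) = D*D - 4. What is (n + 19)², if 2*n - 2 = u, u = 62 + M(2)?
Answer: 2601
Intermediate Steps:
M(D) = -4 + D² (M(D) = D² - 4 = -4 + D²)
u = 62 (u = 62 + (-4 + 2²) = 62 + (-4 + 4) = 62 + 0 = 62)
n = 32 (n = 1 + (½)*62 = 1 + 31 = 32)
(n + 19)² = (32 + 19)² = 51² = 2601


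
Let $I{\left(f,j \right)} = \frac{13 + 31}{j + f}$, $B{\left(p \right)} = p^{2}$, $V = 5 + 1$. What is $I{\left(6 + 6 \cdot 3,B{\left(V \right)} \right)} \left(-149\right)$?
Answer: $- \frac{1639}{15} \approx -109.27$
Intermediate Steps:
$V = 6$
$I{\left(f,j \right)} = \frac{44}{f + j}$
$I{\left(6 + 6 \cdot 3,B{\left(V \right)} \right)} \left(-149\right) = \frac{44}{\left(6 + 6 \cdot 3\right) + 6^{2}} \left(-149\right) = \frac{44}{\left(6 + 18\right) + 36} \left(-149\right) = \frac{44}{24 + 36} \left(-149\right) = \frac{44}{60} \left(-149\right) = 44 \cdot \frac{1}{60} \left(-149\right) = \frac{11}{15} \left(-149\right) = - \frac{1639}{15}$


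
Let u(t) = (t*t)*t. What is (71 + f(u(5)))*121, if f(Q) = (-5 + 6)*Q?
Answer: 23716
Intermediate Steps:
u(t) = t**3 (u(t) = t**2*t = t**3)
f(Q) = Q (f(Q) = 1*Q = Q)
(71 + f(u(5)))*121 = (71 + 5**3)*121 = (71 + 125)*121 = 196*121 = 23716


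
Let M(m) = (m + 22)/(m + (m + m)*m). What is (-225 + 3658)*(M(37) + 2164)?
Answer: 20615710847/2775 ≈ 7.4291e+6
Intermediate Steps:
M(m) = (22 + m)/(m + 2*m²) (M(m) = (22 + m)/(m + (2*m)*m) = (22 + m)/(m + 2*m²))
(-225 + 3658)*(M(37) + 2164) = (-225 + 3658)*((22 + 37)/(37*(1 + 2*37)) + 2164) = 3433*((1/37)*59/(1 + 74) + 2164) = 3433*((1/37)*59/75 + 2164) = 3433*((1/37)*(1/75)*59 + 2164) = 3433*(59/2775 + 2164) = 3433*(6005159/2775) = 20615710847/2775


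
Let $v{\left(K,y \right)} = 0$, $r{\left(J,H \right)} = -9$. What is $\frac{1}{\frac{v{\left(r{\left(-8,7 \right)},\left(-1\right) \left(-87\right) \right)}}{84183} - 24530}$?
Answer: $- \frac{1}{24530} \approx -4.0766 \cdot 10^{-5}$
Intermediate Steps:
$\frac{1}{\frac{v{\left(r{\left(-8,7 \right)},\left(-1\right) \left(-87\right) \right)}}{84183} - 24530} = \frac{1}{\frac{0}{84183} - 24530} = \frac{1}{0 \cdot \frac{1}{84183} - 24530} = \frac{1}{0 - 24530} = \frac{1}{-24530} = - \frac{1}{24530}$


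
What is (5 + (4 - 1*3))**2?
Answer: 36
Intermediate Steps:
(5 + (4 - 1*3))**2 = (5 + (4 - 3))**2 = (5 + 1)**2 = 6**2 = 36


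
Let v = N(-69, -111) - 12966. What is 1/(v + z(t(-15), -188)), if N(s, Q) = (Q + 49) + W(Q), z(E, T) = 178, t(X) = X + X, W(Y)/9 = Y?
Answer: -1/13849 ≈ -7.2207e-5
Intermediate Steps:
W(Y) = 9*Y
t(X) = 2*X
N(s, Q) = 49 + 10*Q (N(s, Q) = (Q + 49) + 9*Q = (49 + Q) + 9*Q = 49 + 10*Q)
v = -14027 (v = (49 + 10*(-111)) - 12966 = (49 - 1110) - 12966 = -1061 - 12966 = -14027)
1/(v + z(t(-15), -188)) = 1/(-14027 + 178) = 1/(-13849) = -1/13849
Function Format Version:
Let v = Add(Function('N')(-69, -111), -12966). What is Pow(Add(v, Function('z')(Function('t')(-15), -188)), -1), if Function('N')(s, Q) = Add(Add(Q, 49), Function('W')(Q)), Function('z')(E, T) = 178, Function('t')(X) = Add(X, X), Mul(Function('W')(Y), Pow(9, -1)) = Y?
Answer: Rational(-1, 13849) ≈ -7.2207e-5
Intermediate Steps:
Function('W')(Y) = Mul(9, Y)
Function('t')(X) = Mul(2, X)
Function('N')(s, Q) = Add(49, Mul(10, Q)) (Function('N')(s, Q) = Add(Add(Q, 49), Mul(9, Q)) = Add(Add(49, Q), Mul(9, Q)) = Add(49, Mul(10, Q)))
v = -14027 (v = Add(Add(49, Mul(10, -111)), -12966) = Add(Add(49, -1110), -12966) = Add(-1061, -12966) = -14027)
Pow(Add(v, Function('z')(Function('t')(-15), -188)), -1) = Pow(Add(-14027, 178), -1) = Pow(-13849, -1) = Rational(-1, 13849)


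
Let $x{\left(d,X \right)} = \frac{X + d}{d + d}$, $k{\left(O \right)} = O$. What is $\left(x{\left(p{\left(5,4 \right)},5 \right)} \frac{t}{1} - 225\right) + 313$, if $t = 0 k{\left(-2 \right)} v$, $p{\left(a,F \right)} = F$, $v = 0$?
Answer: $88$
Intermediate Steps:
$x{\left(d,X \right)} = \frac{X + d}{2 d}$
$t = 0$ ($t = 0 \left(-2\right) 0 = 0 \cdot 0 = 0$)
$\left(x{\left(p{\left(5,4 \right)},5 \right)} \frac{t}{1} - 225\right) + 313 = \left(\frac{5 + 4}{2 \cdot 4} \cdot \frac{0}{1} - 225\right) + 313 = \left(\frac{1}{2} \cdot \frac{1}{4} \cdot 9 \cdot 0 \cdot 1 - 225\right) + 313 = \left(\frac{9}{8} \cdot 0 - 225\right) + 313 = \left(0 - 225\right) + 313 = -225 + 313 = 88$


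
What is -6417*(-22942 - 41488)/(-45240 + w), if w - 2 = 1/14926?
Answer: -2057038183020/225074129 ≈ -9139.4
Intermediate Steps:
w = 29853/14926 (w = 2 + 1/14926 = 29853/14926 ≈ 2.0001)
-6417*(-22942 - 41488)/(-45240 + w) = -6417*(-22942 - 41488)/(-45240 + 29853/14926) = -6417/((-675222387/14926/(-64430))) = -6417/((-675222387/14926*(-1/64430))) = -6417/675222387/961682180 = -6417*961682180/675222387 = -2057038183020/225074129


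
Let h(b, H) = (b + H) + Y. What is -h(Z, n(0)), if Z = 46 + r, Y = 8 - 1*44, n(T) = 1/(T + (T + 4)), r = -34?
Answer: 95/4 ≈ 23.750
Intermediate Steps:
n(T) = 1/(4 + 2*T) (n(T) = 1/(T + (4 + T)) = 1/(4 + 2*T))
Y = -36 (Y = 8 - 44 = -36)
Z = 12 (Z = 46 - 34 = 12)
h(b, H) = -36 + H + b (h(b, H) = (b + H) - 36 = (H + b) - 36 = -36 + H + b)
-h(Z, n(0)) = -(-36 + 1/(2*(2 + 0)) + 12) = -(-36 + (½)/2 + 12) = -(-36 + (½)*(½) + 12) = -(-36 + ¼ + 12) = -1*(-95/4) = 95/4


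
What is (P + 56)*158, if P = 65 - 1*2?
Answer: 18802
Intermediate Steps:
P = 63 (P = 65 - 2 = 63)
(P + 56)*158 = (63 + 56)*158 = 119*158 = 18802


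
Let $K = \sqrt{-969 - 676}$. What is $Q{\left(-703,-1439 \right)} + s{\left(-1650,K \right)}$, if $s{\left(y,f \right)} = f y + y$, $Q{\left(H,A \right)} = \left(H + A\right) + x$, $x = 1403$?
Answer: $-2389 - 1650 i \sqrt{1645} \approx -2389.0 - 66922.0 i$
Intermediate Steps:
$Q{\left(H,A \right)} = 1403 + A + H$ ($Q{\left(H,A \right)} = \left(H + A\right) + 1403 = \left(A + H\right) + 1403 = 1403 + A + H$)
$K = i \sqrt{1645}$ ($K = \sqrt{-1645} = i \sqrt{1645} \approx 40.559 i$)
$s{\left(y,f \right)} = y + f y$
$Q{\left(-703,-1439 \right)} + s{\left(-1650,K \right)} = \left(1403 - 1439 - 703\right) - 1650 \left(1 + i \sqrt{1645}\right) = -739 - \left(1650 + 1650 i \sqrt{1645}\right) = -2389 - 1650 i \sqrt{1645}$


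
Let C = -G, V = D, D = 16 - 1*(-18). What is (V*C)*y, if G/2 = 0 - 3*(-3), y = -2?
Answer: 1224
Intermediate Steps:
G = 18 (G = 2*(0 - 3*(-3)) = 2*(0 + 9) = 2*9 = 18)
D = 34 (D = 16 + 18 = 34)
V = 34
C = -18 (C = -1*18 = -18)
(V*C)*y = (34*(-18))*(-2) = -612*(-2) = 1224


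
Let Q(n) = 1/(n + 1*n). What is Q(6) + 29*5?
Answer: 1741/12 ≈ 145.08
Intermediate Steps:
Q(n) = 1/(2*n) (Q(n) = 1/(n + n) = 1/(2*n))
Q(6) + 29*5 = (1/2)/6 + 29*5 = (1/2)*(1/6) + 145 = 1/12 + 145 = 1741/12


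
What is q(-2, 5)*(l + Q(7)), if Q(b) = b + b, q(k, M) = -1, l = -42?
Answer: 28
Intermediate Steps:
Q(b) = 2*b
q(-2, 5)*(l + Q(7)) = -(-42 + 2*7) = -(-42 + 14) = -1*(-28) = 28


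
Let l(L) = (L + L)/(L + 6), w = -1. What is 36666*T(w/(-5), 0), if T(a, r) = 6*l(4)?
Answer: 879984/5 ≈ 1.7600e+5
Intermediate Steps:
l(L) = 2*L/(6 + L) (l(L) = (2*L)/(6 + L) = 2*L/(6 + L))
T(a, r) = 24/5 (T(a, r) = 6*(2*4/(6 + 4)) = 6*(2*4/10) = 6*(2*4*(⅒)) = 6*(⅘) = 24/5)
36666*T(w/(-5), 0) = 36666*(24/5) = 879984/5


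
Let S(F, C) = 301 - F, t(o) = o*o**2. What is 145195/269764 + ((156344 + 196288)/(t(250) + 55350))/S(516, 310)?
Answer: 34956941607493/64960621181500 ≈ 0.53813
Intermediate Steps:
t(o) = o**3
145195/269764 + ((156344 + 196288)/(t(250) + 55350))/S(516, 310) = 145195/269764 + ((156344 + 196288)/(250**3 + 55350))/(301 - 1*516) = 145195*(1/269764) + (352632/(15625000 + 55350))/(301 - 516) = 145195/269764 + (352632/15680350)/(-215) = 145195/269764 + (352632*(1/15680350))*(-1/215) = 145195/269764 + (25188/1120025)*(-1/215) = 145195/269764 - 25188/240805375 = 34956941607493/64960621181500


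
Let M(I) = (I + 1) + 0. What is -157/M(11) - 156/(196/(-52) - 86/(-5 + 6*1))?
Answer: -52961/4668 ≈ -11.346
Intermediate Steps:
M(I) = 1 + I (M(I) = (1 + I) + 0 = 1 + I)
-157/M(11) - 156/(196/(-52) - 86/(-5 + 6*1)) = -157/(1 + 11) - 156/(196/(-52) - 86/(-5 + 6*1)) = -157/12 - 156/(196*(-1/52) - 86/(-5 + 6)) = -157*1/12 - 156/(-49/13 - 86/1) = -157/12 - 156/(-49/13 - 86*1) = -157/12 - 156/(-49/13 - 86) = -157/12 - 156/(-1167/13) = -157/12 - 156*(-13/1167) = -157/12 + 676/389 = -52961/4668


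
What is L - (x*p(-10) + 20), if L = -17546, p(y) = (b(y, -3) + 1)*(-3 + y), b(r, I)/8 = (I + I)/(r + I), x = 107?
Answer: -11039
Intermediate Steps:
b(r, I) = 16*I/(I + r) (b(r, I) = 8*((I + I)/(r + I)) = 8*((2*I)/(I + r)) = 8*(2*I/(I + r)) = 16*I/(I + r))
p(y) = (1 - 48/(-3 + y))*(-3 + y) (p(y) = (16*(-3)/(-3 + y) + 1)*(-3 + y) = (-48/(-3 + y) + 1)*(-3 + y) = (1 - 48/(-3 + y))*(-3 + y))
L - (x*p(-10) + 20) = -17546 - (107*(-51 - 10) + 20) = -17546 - (107*(-61) + 20) = -17546 - (-6527 + 20) = -17546 - 1*(-6507) = -17546 + 6507 = -11039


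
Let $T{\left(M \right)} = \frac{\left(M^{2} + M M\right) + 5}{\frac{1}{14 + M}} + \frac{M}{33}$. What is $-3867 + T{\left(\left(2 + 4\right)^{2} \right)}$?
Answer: $\frac{1385825}{11} \approx 1.2598 \cdot 10^{5}$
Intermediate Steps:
$T{\left(M \right)} = \frac{M}{33} + \left(5 + 2 M^{2}\right) \left(14 + M\right)$ ($T{\left(M \right)} = \left(\left(M^{2} + M^{2}\right) + 5\right) \left(14 + M\right) + M \frac{1}{33} = \left(2 M^{2} + 5\right) \left(14 + M\right) + \frac{M}{33} = \left(5 + 2 M^{2}\right) \left(14 + M\right) + \frac{M}{33} = \frac{M}{33} + \left(5 + 2 M^{2}\right) \left(14 + M\right)$)
$-3867 + T{\left(\left(2 + 4\right)^{2} \right)} = -3867 + \left(70 + 2 \left(\left(2 + 4\right)^{2}\right)^{3} + 28 \left(\left(2 + 4\right)^{2}\right)^{2} + \frac{166 \left(2 + 4\right)^{2}}{33}\right) = -3867 + \left(70 + 2 \left(6^{2}\right)^{3} + 28 \left(6^{2}\right)^{2} + \frac{166 \cdot 6^{2}}{33}\right) = -3867 + \left(70 + 2 \cdot 36^{3} + 28 \cdot 36^{2} + \frac{166}{33} \cdot 36\right) = -3867 + \left(70 + 2 \cdot 46656 + 28 \cdot 1296 + \frac{1992}{11}\right) = -3867 + \left(70 + 93312 + 36288 + \frac{1992}{11}\right) = -3867 + \frac{1428362}{11} = \frac{1385825}{11}$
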